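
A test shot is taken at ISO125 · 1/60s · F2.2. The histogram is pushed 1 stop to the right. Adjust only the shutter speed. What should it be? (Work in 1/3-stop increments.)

Overexposed by 1 stop → need 1 stop darker.
Shutter speed: 1/60 → 1/80 → 1/100 → 1/125.

1/125s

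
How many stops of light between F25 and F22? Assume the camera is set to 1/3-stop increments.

1/3 stop

f/25 → f/22 — count the steps: 1 third-stops = 1/3 stop.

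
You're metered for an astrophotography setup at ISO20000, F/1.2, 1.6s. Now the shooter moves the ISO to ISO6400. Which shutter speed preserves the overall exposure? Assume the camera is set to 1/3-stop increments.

5 s

ISO: 20000 → 16000 → 12800 → 10000 → 8000 → 6400 — 1 2/3 stops lower (darker).
Need 1 2/3 stops brighter from the shutter speed: 1.6 → 2 → 2.5 → 3.2 → 4 → 5.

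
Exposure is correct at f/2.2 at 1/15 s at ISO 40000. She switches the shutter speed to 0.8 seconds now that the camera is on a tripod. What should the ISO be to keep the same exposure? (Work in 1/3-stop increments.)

ISO 3200

Shutter speed: 1/15 → 1/13 → 1/10 → 1/8 → 1/6 → 1/5 → 1/4 → 0.3 → 0.4 → 0.5 → 0.6 → 0.8 — 3 2/3 stops slower (brighter).
Need 3 2/3 stops darker from the ISO: 40000 → 32000 → 25600 → 20000 → 16000 → 12800 → 10000 → 8000 → 6400 → 5000 → 4000 → 3200.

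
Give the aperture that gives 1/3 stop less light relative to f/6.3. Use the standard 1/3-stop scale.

f/7.1

Aperture: f/6.3 → f/7.1 — 1/3 stop stopped down (darker).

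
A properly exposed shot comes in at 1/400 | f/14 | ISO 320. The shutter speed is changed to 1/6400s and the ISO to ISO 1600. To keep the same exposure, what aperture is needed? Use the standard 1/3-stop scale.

f/8

Shutter speed: 1/400 → 1/500 → 1/640 → 1/800 → 1/1000 → 1/1250 → 1/1600 → 1/2000 → 1/2500 → 1/3200 → 1/4000 → 1/5000 → 1/6400 — 4 stops faster (darker).
ISO: 320 → 400 → 500 → 640 → 800 → 1000 → 1250 → 1600 — 2 1/3 stops higher (brighter).
Net change so far: 1 2/3 stops darker. Offset with the aperture: f/14 → f/13 → f/11 → f/10 → f/9 → f/8.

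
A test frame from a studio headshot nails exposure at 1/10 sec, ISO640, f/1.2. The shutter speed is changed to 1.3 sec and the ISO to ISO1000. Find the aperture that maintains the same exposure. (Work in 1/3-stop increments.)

f/5.6

Shutter speed: 1/10 → 1/8 → 1/6 → 1/5 → 1/4 → 0.3 → 0.4 → 0.5 → 0.6 → 0.8 → 1 → 1.3 — 3 2/3 stops longer (brighter).
ISO: 640 → 800 → 1000 — 2/3 stop higher (brighter).
Net change so far: 4 1/3 stops brighter. Offset with the aperture: f/1.2 → f/1.4 → f/1.6 → f/1.8 → f/2 → f/2.2 → f/2.5 → f/2.8 → f/3.2 → f/3.5 → f/4 → f/4.5 → f/5 → f/5.6.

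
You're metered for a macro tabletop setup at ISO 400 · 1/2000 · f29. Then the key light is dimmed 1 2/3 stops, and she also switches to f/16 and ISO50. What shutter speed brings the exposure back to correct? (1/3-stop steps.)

1/250s

Scene light: 1 2/3 stops darker.
Aperture: f/29 → f/25 → f/22 → f/20 → f/18 → f/16 — 1 2/3 stops larger aperture (brighter).
ISO: 400 → 320 → 250 → 200 → 160 → 125 → 100 → 80 → 64 → 50 — 3 stops lower (darker).
Net so far: 3 stops darker. Shutter speed: 1/2000 → 1/1600 → 1/1250 → 1/1000 → 1/800 → 1/640 → 1/500 → 1/400 → 1/320 → 1/250.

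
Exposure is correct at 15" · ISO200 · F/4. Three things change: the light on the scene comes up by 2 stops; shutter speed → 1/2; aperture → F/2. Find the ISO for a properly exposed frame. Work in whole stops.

Scene light: 2 stops brighter.
Shutter speed: 15 → 8 → 4 → 2 → 1 → 1/2 — 5 stops faster (darker).
Aperture: f/4 → f/2.8 → f/2 — 2 stops opened up (brighter).
Net so far: 1 stop darker. ISO: 200 → 400.

ISO 400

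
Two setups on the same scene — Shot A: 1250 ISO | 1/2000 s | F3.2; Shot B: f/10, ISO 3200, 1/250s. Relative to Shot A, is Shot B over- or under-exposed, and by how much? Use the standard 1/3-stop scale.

Aperture: f/3.2 → f/3.5 → f/4 → f/4.5 → f/5 → f/5.6 → f/6.3 → f/7.1 → f/8 → f/9 → f/10 — 3 1/3 stops smaller aperture (darker).
Shutter speed: 1/2000 → 1/1600 → 1/1250 → 1/1000 → 1/800 → 1/640 → 1/500 → 1/400 → 1/320 → 1/250 — 3 stops slower (brighter).
ISO: 1250 → 1600 → 2000 → 2500 → 3200 — 1 1/3 stops raised (brighter).
Net: −3 1/3 +3 +1 1/3 = +1 stop.

1 stop brighter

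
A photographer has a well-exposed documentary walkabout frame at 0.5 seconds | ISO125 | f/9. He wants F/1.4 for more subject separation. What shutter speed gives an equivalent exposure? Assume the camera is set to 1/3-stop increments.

Aperture: f/9 → f/8 → f/7.1 → f/6.3 → f/5.6 → f/5 → f/4.5 → f/4 → f/3.5 → f/3.2 → f/2.8 → f/2.5 → f/2.2 → f/2 → f/1.8 → f/1.6 → f/1.4 — 5 1/3 stops wider (brighter).
Need 5 1/3 stops darker from the shutter speed: 0.5 → 0.4 → 0.3 → 1/4 → 1/5 → 1/6 → 1/8 → 1/10 → 1/13 → 1/15 → 1/20 → 1/25 → 1/30 → 1/40 → 1/50 → 1/60 → 1/80.

1/80s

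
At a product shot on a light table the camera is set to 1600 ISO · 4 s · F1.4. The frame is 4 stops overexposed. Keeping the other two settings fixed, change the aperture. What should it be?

f/5.6

Overexposed by 4 stops → need 4 stops darker.
Aperture: f/1.4 → f/2 → f/2.8 → f/4 → f/5.6.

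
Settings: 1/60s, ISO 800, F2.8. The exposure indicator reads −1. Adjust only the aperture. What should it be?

Underexposed by 1 stop → need 1 stop brighter.
Aperture: f/2.8 → f/2.

f/2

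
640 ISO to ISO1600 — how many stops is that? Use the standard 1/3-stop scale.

1 1/3 stops

640 → 800 → 1000 → 1250 → 1600 — count the steps: 4 third-stops = 1 1/3 stops.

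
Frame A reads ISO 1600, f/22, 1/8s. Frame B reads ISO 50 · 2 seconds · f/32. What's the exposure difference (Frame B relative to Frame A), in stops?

Aperture: f/22 → f/32 — 1 stop stopped down (darker).
Shutter speed: 1/8 → 1/4 → 1/2 → 1 → 2 — 4 stops slower (brighter).
ISO: 1600 → 800 → 400 → 200 → 100 → 50 — 5 stops dropped (darker).
Net: −1 +4 −5 = −2 stops.

2 stops darker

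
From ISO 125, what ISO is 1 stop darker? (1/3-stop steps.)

ISO: 125 → 100 → 80 → 64 — 1 stop lower (darker).

ISO 64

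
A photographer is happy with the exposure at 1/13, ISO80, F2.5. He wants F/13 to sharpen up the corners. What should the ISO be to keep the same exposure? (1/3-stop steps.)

ISO 2000

Aperture: f/2.5 → f/2.8 → f/3.2 → f/3.5 → f/4 → f/4.5 → f/5 → f/5.6 → f/6.3 → f/7.1 → f/8 → f/9 → f/10 → f/11 → f/13 — 4 2/3 stops stopped down (darker).
Need 4 2/3 stops brighter from the ISO: 80 → 100 → 125 → 160 → 200 → 250 → 320 → 400 → 500 → 640 → 800 → 1000 → 1250 → 1600 → 2000.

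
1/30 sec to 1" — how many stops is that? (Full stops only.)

5 stops

1/30 → 1/15 → 1/8 → 1/4 → 1/2 → 1 — count the steps: 5 stops.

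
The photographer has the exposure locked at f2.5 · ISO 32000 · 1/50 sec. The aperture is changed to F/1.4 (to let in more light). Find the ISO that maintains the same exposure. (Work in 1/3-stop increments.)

Aperture: f/2.5 → f/2.2 → f/2 → f/1.8 → f/1.6 → f/1.4 — 1 2/3 stops wider (brighter).
Need 1 2/3 stops darker from the ISO: 32000 → 25600 → 20000 → 16000 → 12800 → 10000.

ISO 10000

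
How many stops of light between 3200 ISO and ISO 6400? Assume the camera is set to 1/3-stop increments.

3200 → 4000 → 5000 → 6400 — count the steps: 3 third-stops = 1 stop.

1 stop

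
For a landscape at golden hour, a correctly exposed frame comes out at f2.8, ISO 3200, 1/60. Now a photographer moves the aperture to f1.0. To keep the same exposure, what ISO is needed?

Aperture: f/2.8 → f/2 → f/1.4 → f/1.0 — 3 stops opened up (brighter).
Need 3 stops darker from the ISO: 3200 → 1600 → 800 → 400.

ISO 400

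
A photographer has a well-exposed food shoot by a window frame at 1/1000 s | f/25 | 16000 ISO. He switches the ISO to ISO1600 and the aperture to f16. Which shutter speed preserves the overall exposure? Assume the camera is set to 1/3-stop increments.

ISO: 16000 → 12800 → 10000 → 8000 → 6400 → 5000 → 4000 → 3200 → 2500 → 2000 → 1600 — 3 1/3 stops dropped (darker).
Aperture: f/25 → f/22 → f/20 → f/18 → f/16 — 1 1/3 stops opened up (brighter).
Net change so far: 2 stops darker. Offset with the shutter speed: 1/1000 → 1/800 → 1/640 → 1/500 → 1/400 → 1/320 → 1/250.

1/250s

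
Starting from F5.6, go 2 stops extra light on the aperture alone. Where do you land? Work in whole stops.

f/2.8

Aperture: f/5.6 → f/4 → f/2.8 — 2 stops wider (brighter).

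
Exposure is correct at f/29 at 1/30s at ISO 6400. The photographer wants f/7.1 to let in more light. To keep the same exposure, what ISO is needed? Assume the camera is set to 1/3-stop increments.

ISO 400

Aperture: f/29 → f/25 → f/22 → f/20 → f/18 → f/16 → f/14 → f/13 → f/11 → f/10 → f/9 → f/8 → f/7.1 — 4 stops wider (brighter).
Need 4 stops darker from the ISO: 6400 → 5000 → 4000 → 3200 → 2500 → 2000 → 1600 → 1250 → 1000 → 800 → 640 → 500 → 400.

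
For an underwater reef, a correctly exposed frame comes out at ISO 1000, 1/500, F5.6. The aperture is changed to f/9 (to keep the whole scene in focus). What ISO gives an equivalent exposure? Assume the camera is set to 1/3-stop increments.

Aperture: f/5.6 → f/6.3 → f/7.1 → f/8 → f/9 — 1 1/3 stops stopped down (darker).
Need 1 1/3 stops brighter from the ISO: 1000 → 1250 → 1600 → 2000 → 2500.

ISO 2500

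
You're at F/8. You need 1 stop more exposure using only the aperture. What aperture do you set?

Aperture: f/8 → f/5.6 — 1 stop wider (brighter).

f/5.6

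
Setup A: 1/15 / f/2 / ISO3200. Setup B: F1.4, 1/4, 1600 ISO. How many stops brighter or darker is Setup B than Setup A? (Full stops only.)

2 stops brighter

Aperture: f/2 → f/1.4 — 1 stop larger aperture (brighter).
Shutter speed: 1/15 → 1/8 → 1/4 — 2 stops slower (brighter).
ISO: 3200 → 1600 — 1 stop dropped (darker).
Net: +1 +2 −1 = +2 stops.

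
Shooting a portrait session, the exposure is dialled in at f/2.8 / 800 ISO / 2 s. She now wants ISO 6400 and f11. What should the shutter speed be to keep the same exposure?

ISO: 800 → 1600 → 3200 → 6400 — 3 stops higher (brighter).
Aperture: f/2.8 → f/4 → f/5.6 → f/8 → f/11 — 4 stops smaller aperture (darker).
Net change so far: 1 stop darker. Offset with the shutter speed: 2 → 4.

4 s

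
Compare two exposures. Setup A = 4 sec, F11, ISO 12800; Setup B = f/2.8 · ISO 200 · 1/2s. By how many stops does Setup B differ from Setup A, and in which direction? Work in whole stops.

Aperture: f/11 → f/8 → f/5.6 → f/4 → f/2.8 — 4 stops opened up (brighter).
Shutter speed: 4 → 2 → 1 → 1/2 — 3 stops faster (darker).
ISO: 12800 → 6400 → 3200 → 1600 → 800 → 400 → 200 — 6 stops dropped (darker).
Net: +4 −3 −6 = −5 stops.

5 stops darker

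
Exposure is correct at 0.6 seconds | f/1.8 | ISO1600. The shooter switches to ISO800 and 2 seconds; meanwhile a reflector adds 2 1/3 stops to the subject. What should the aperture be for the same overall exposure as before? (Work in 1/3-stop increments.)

Scene light: 2 1/3 stops brighter.
ISO: 1600 → 1250 → 1000 → 800 — 1 stop dropped (darker).
Shutter speed: 0.6 → 0.8 → 1 → 1.3 → 1.6 → 2 — 1 2/3 stops longer (brighter).
Net so far: 3 stops brighter. Aperture: f/1.8 → f/2 → f/2.2 → f/2.5 → f/2.8 → f/3.2 → f/3.5 → f/4 → f/4.5 → f/5.

f/5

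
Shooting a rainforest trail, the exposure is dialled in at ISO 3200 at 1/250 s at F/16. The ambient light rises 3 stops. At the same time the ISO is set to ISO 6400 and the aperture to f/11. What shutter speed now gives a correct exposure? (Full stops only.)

Scene light: 3 stops brighter.
ISO: 3200 → 6400 — 1 stop raised (brighter).
Aperture: f/16 → f/11 — 1 stop larger aperture (brighter).
Net so far: 5 stops brighter. Shutter speed: 1/250 → 1/500 → 1/1000 → 1/2000 → 1/4000 → 1/8000.

1/8000s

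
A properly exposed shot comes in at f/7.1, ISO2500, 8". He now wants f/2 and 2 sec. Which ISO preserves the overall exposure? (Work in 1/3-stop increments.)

Aperture: f/7.1 → f/6.3 → f/5.6 → f/5 → f/4.5 → f/4 → f/3.5 → f/3.2 → f/2.8 → f/2.5 → f/2.2 → f/2 — 3 2/3 stops wider (brighter).
Shutter speed: 8 → 6 → 5 → 4 → 3.2 → 2.5 → 2 — 2 stops shorter (darker).
Net change so far: 1 2/3 stops brighter. Offset with the ISO: 2500 → 2000 → 1600 → 1250 → 1000 → 800.

ISO 800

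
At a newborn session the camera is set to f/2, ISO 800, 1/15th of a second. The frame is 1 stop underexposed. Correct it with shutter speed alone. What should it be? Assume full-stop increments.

Underexposed by 1 stop → need 1 stop brighter.
Shutter speed: 1/15 → 1/8.

1/8s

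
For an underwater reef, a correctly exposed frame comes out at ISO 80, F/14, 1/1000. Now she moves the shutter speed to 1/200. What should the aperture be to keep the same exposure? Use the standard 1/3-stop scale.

Shutter speed: 1/1000 → 1/800 → 1/640 → 1/500 → 1/400 → 1/320 → 1/250 → 1/200 — 2 1/3 stops slower (brighter).
Need 2 1/3 stops darker from the aperture: f/14 → f/16 → f/18 → f/20 → f/22 → f/25 → f/29 → f/32.

f/32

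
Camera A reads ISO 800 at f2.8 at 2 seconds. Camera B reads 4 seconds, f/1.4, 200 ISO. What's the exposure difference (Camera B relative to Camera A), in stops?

1 stop brighter

Aperture: f/2.8 → f/2 → f/1.4 — 2 stops wider (brighter).
Shutter speed: 2 → 4 — 1 stop longer (brighter).
ISO: 800 → 400 → 200 — 2 stops dropped (darker).
Net: +2 +1 −2 = +1 stop.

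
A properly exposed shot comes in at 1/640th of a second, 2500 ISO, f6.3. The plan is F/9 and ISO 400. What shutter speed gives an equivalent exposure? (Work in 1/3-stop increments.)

Aperture: f/6.3 → f/7.1 → f/8 → f/9 — 1 stop stopped down (darker).
ISO: 2500 → 2000 → 1600 → 1250 → 1000 → 800 → 640 → 500 → 400 — 2 2/3 stops dropped (darker).
Net change so far: 3 2/3 stops darker. Offset with the shutter speed: 1/640 → 1/500 → 1/400 → 1/320 → 1/250 → 1/200 → 1/160 → 1/125 → 1/100 → 1/80 → 1/60 → 1/50.

1/50s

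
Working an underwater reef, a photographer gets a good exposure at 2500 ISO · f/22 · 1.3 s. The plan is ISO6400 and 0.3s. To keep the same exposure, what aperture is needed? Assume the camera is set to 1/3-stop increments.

ISO: 2500 → 3200 → 4000 → 5000 → 6400 — 1 1/3 stops raised (brighter).
Shutter speed: 1.3 → 1 → 0.8 → 0.6 → 0.5 → 0.4 → 0.3 — 2 stops shorter (darker).
Net change so far: 2/3 stop darker. Offset with the aperture: f/22 → f/20 → f/18.

f/18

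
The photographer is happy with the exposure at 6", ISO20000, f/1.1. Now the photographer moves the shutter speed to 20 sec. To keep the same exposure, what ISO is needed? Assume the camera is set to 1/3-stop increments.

ISO 6400

Shutter speed: 6 → 8 → 10 → 13 → 15 → 20 — 1 2/3 stops longer (brighter).
Need 1 2/3 stops darker from the ISO: 20000 → 16000 → 12800 → 10000 → 8000 → 6400.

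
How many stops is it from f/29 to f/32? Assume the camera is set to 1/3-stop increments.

f/29 → f/32 — count the steps: 1 third-stops = 1/3 stop.

1/3 stop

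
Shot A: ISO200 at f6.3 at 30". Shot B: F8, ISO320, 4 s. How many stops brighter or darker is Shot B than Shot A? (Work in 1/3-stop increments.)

3 stops darker

Aperture: f/6.3 → f/7.1 → f/8 — 2/3 stop smaller aperture (darker).
Shutter speed: 30 → 25 → 20 → 15 → 13 → 10 → 8 → 6 → 5 → 4 — 3 stops faster (darker).
ISO: 200 → 250 → 320 — 2/3 stop raised (brighter).
Net: −2/3 −3 +2/3 = −3 stops.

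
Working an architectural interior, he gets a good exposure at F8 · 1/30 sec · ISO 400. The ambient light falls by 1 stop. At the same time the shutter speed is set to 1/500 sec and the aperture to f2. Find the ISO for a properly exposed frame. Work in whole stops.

ISO 800

Scene light: 1 stop darker.
Shutter speed: 1/30 → 1/60 → 1/125 → 1/250 → 1/500 — 4 stops faster (darker).
Aperture: f/8 → f/5.6 → f/4 → f/2.8 → f/2 — 4 stops opened up (brighter).
Net so far: 1 stop darker. ISO: 400 → 800.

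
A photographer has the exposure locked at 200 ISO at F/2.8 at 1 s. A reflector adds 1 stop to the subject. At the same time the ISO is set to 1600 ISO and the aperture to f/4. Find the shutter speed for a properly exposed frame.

Scene light: 1 stop brighter.
ISO: 200 → 400 → 800 → 1600 — 3 stops higher (brighter).
Aperture: f/2.8 → f/4 — 1 stop smaller aperture (darker).
Net so far: 3 stops brighter. Shutter speed: 1 → 1/2 → 1/4 → 1/8.

1/8s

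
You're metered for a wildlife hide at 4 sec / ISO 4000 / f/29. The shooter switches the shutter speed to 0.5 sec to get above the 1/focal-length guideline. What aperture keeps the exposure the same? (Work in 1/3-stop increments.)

Shutter speed: 4 → 3.2 → 2.5 → 2 → 1.6 → 1.3 → 1 → 0.8 → 0.6 → 0.5 — 3 stops faster (darker).
Need 3 stops brighter from the aperture: f/29 → f/25 → f/22 → f/20 → f/18 → f/16 → f/14 → f/13 → f/11 → f/10.

f/10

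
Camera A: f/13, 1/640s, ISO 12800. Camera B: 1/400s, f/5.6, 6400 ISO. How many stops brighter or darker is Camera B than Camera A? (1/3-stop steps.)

Aperture: f/13 → f/11 → f/10 → f/9 → f/8 → f/7.1 → f/6.3 → f/5.6 — 2 1/3 stops wider (brighter).
Shutter speed: 1/640 → 1/500 → 1/400 — 2/3 stop longer (brighter).
ISO: 12800 → 10000 → 8000 → 6400 — 1 stop dropped (darker).
Net: +2 1/3 +2/3 −1 = +2 stops.

2 stops brighter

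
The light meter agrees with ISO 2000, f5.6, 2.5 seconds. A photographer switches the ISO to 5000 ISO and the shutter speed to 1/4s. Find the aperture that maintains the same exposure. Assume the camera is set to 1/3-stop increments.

ISO: 2000 → 2500 → 3200 → 4000 → 5000 — 1 1/3 stops raised (brighter).
Shutter speed: 2.5 → 2 → 1.6 → 1.3 → 1 → 0.8 → 0.6 → 0.5 → 0.4 → 0.3 → 1/4 — 3 1/3 stops faster (darker).
Net change so far: 2 stops darker. Offset with the aperture: f/5.6 → f/5 → f/4.5 → f/4 → f/3.5 → f/3.2 → f/2.8.

f/2.8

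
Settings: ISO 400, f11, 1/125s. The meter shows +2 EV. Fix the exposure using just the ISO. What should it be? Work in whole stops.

Overexposed by 2 stops → need 2 stops darker.
ISO: 400 → 200 → 100.

ISO 100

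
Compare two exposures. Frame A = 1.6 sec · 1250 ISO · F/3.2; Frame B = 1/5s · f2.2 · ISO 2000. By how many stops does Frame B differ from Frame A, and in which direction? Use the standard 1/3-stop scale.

1 1/3 stops darker

Aperture: f/3.2 → f/2.8 → f/2.5 → f/2.2 — 1 stop opened up (brighter).
Shutter speed: 1.6 → 1.3 → 1 → 0.8 → 0.6 → 0.5 → 0.4 → 0.3 → 1/4 → 1/5 — 3 stops shorter (darker).
ISO: 1250 → 1600 → 2000 — 2/3 stop higher (brighter).
Net: +1 −3 +2/3 = −1 1/3 stops.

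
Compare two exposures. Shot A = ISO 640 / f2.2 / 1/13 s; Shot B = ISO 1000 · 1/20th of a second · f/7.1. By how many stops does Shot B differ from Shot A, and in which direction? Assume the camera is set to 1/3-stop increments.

3 1/3 stops darker

Aperture: f/2.2 → f/2.5 → f/2.8 → f/3.2 → f/3.5 → f/4 → f/4.5 → f/5 → f/5.6 → f/6.3 → f/7.1 — 3 1/3 stops narrower (darker).
Shutter speed: 1/13 → 1/15 → 1/20 — 2/3 stop faster (darker).
ISO: 640 → 800 → 1000 — 2/3 stop higher (brighter).
Net: −3 1/3 −2/3 +2/3 = −3 1/3 stops.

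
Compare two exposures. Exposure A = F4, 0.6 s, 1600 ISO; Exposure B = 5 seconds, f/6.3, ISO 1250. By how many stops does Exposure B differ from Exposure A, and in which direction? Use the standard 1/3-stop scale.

1 1/3 stops brighter

Aperture: f/4 → f/4.5 → f/5 → f/5.6 → f/6.3 — 1 1/3 stops smaller aperture (darker).
Shutter speed: 0.6 → 0.8 → 1 → 1.3 → 1.6 → 2 → 2.5 → 3.2 → 4 → 5 — 3 stops longer (brighter).
ISO: 1600 → 1250 — 1/3 stop dropped (darker).
Net: −1 1/3 +3 −1/3 = +1 1/3 stops.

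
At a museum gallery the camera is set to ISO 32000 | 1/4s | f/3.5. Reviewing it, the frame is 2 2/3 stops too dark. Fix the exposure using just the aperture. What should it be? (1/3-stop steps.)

Underexposed by 2 2/3 stops → need 2 2/3 stops brighter.
Aperture: f/3.5 → f/3.2 → f/2.8 → f/2.5 → f/2.2 → f/2 → f/1.8 → f/1.6 → f/1.4.

f/1.4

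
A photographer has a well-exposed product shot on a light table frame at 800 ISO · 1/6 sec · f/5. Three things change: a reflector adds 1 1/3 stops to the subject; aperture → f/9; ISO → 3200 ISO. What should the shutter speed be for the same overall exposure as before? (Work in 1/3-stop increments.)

Scene light: 1 1/3 stops brighter.
Aperture: f/5 → f/5.6 → f/6.3 → f/7.1 → f/8 → f/9 — 1 2/3 stops narrower (darker).
ISO: 800 → 1000 → 1250 → 1600 → 2000 → 2500 → 3200 — 2 stops higher (brighter).
Net so far: 1 2/3 stops brighter. Shutter speed: 1/6 → 1/8 → 1/10 → 1/13 → 1/15 → 1/20.

1/20s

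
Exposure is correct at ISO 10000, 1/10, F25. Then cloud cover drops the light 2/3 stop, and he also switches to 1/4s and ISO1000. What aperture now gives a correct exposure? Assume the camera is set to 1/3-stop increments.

Scene light: 2/3 stop darker.
Shutter speed: 1/10 → 1/8 → 1/6 → 1/5 → 1/4 — 1 1/3 stops longer (brighter).
ISO: 10000 → 8000 → 6400 → 5000 → 4000 → 3200 → 2500 → 2000 → 1600 → 1250 → 1000 — 3 1/3 stops dropped (darker).
Net so far: 2 2/3 stops darker. Aperture: f/25 → f/22 → f/20 → f/18 → f/16 → f/14 → f/13 → f/11 → f/10.

f/10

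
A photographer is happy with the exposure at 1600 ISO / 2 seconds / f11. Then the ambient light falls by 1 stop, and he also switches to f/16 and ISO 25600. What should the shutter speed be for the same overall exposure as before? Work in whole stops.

1/2s

Scene light: 1 stop darker.
Aperture: f/11 → f/16 — 1 stop stopped down (darker).
ISO: 1600 → 3200 → 6400 → 12800 → 25600 — 4 stops higher (brighter).
Net so far: 2 stops brighter. Shutter speed: 2 → 1 → 1/2.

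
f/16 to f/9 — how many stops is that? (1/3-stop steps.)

f/16 → f/14 → f/13 → f/11 → f/10 → f/9 — count the steps: 5 third-stops = 1 2/3 stops.

1 2/3 stops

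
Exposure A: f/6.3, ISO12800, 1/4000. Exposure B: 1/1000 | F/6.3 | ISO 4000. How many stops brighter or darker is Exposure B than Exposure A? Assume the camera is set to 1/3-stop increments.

1/3 stop brighter

Aperture: unchanged.
Shutter speed: 1/4000 → 1/3200 → 1/2500 → 1/2000 → 1/1600 → 1/1250 → 1/1000 — 2 stops slower (brighter).
ISO: 12800 → 10000 → 8000 → 6400 → 5000 → 4000 — 1 2/3 stops lower (darker).
Net: +2 −1 2/3 = +1/3 stops.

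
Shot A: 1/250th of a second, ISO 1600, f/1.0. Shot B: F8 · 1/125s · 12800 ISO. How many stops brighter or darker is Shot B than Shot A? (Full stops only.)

2 stops darker

Aperture: f/1.0 → f/1.4 → f/2 → f/2.8 → f/4 → f/5.6 → f/8 — 6 stops narrower (darker).
Shutter speed: 1/250 → 1/125 — 1 stop slower (brighter).
ISO: 1600 → 3200 → 6400 → 12800 — 3 stops higher (brighter).
Net: −6 +1 +3 = −2 stops.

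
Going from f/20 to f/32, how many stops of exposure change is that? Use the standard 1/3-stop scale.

1 1/3 stops

f/20 → f/22 → f/25 → f/29 → f/32 — count the steps: 4 third-stops = 1 1/3 stops.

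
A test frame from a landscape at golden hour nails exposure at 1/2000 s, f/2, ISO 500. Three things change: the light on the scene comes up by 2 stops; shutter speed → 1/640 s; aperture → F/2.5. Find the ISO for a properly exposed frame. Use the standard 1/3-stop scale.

Scene light: 2 stops brighter.
Shutter speed: 1/2000 → 1/1600 → 1/1250 → 1/1000 → 1/800 → 1/640 — 1 2/3 stops longer (brighter).
Aperture: f/2 → f/2.2 → f/2.5 — 2/3 stop stopped down (darker).
Net so far: 3 stops brighter. ISO: 500 → 400 → 320 → 250 → 200 → 160 → 125 → 100 → 80 → 64.

ISO 64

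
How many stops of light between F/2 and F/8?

f/2 → f/2.8 → f/4 → f/5.6 → f/8 — count the steps: 4 stops.

4 stops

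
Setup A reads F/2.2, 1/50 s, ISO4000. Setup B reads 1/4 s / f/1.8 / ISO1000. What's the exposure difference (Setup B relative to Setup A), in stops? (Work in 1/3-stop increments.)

Aperture: f/2.2 → f/2 → f/1.8 — 2/3 stop wider (brighter).
Shutter speed: 1/50 → 1/40 → 1/30 → 1/25 → 1/20 → 1/15 → 1/13 → 1/10 → 1/8 → 1/6 → 1/5 → 1/4 — 3 2/3 stops slower (brighter).
ISO: 4000 → 3200 → 2500 → 2000 → 1600 → 1250 → 1000 — 2 stops lower (darker).
Net: +2/3 +3 2/3 −2 = +2 1/3 stops.

2 1/3 stops brighter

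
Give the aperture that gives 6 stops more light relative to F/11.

f/1.4

Aperture: f/11 → f/8 → f/5.6 → f/4 → f/2.8 → f/2 → f/1.4 — 6 stops opened up (brighter).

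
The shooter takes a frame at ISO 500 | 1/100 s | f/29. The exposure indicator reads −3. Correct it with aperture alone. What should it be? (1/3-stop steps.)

Underexposed by 3 stops → need 3 stops brighter.
Aperture: f/29 → f/25 → f/22 → f/20 → f/18 → f/16 → f/14 → f/13 → f/11 → f/10.

f/10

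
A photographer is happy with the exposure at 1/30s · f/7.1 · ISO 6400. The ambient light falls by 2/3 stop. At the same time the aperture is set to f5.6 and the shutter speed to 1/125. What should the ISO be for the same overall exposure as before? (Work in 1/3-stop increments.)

ISO 25600

Scene light: 2/3 stop darker.
Aperture: f/7.1 → f/6.3 → f/5.6 — 2/3 stop opened up (brighter).
Shutter speed: 1/30 → 1/40 → 1/50 → 1/60 → 1/80 → 1/100 → 1/125 — 2 stops faster (darker).
Net so far: 2 stops darker. ISO: 6400 → 8000 → 10000 → 12800 → 16000 → 20000 → 25600.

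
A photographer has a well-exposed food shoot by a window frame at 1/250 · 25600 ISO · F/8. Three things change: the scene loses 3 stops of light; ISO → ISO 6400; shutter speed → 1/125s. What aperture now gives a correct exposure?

Scene light: 3 stops darker.
ISO: 25600 → 12800 → 6400 — 2 stops lower (darker).
Shutter speed: 1/250 → 1/125 — 1 stop longer (brighter).
Net so far: 4 stops darker. Aperture: f/8 → f/5.6 → f/4 → f/2.8 → f/2.

f/2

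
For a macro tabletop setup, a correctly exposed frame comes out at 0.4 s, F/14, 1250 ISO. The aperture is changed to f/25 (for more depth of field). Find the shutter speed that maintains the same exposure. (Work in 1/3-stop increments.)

Aperture: f/14 → f/16 → f/18 → f/20 → f/22 → f/25 — 1 2/3 stops narrower (darker).
Need 1 2/3 stops brighter from the shutter speed: 0.4 → 0.5 → 0.6 → 0.8 → 1 → 1.3.

1.3 s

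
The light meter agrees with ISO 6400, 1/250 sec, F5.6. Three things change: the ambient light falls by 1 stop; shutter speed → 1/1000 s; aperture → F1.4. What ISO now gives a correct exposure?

Scene light: 1 stop darker.
Shutter speed: 1/250 → 1/500 → 1/1000 — 2 stops faster (darker).
Aperture: f/5.6 → f/4 → f/2.8 → f/2 → f/1.4 — 4 stops wider (brighter).
Net so far: 1 stop brighter. ISO: 6400 → 3200.

ISO 3200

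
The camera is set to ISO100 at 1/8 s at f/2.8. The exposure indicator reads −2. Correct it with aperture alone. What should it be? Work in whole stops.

f/1.4

Underexposed by 2 stops → need 2 stops brighter.
Aperture: f/2.8 → f/2 → f/1.4.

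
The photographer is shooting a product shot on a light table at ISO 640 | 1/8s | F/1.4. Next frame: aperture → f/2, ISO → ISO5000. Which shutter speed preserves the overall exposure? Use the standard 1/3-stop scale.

Aperture: f/1.4 → f/1.6 → f/1.8 → f/2 — 1 stop stopped down (darker).
ISO: 640 → 800 → 1000 → 1250 → 1600 → 2000 → 2500 → 3200 → 4000 → 5000 — 3 stops raised (brighter).
Net change so far: 2 stops brighter. Offset with the shutter speed: 1/8 → 1/10 → 1/13 → 1/15 → 1/20 → 1/25 → 1/30.

1/30s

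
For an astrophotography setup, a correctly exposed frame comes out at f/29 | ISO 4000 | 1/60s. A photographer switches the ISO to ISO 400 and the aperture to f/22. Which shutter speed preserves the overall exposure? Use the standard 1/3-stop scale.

1/10s

ISO: 4000 → 3200 → 2500 → 2000 → 1600 → 1250 → 1000 → 800 → 640 → 500 → 400 — 3 1/3 stops lower (darker).
Aperture: f/29 → f/25 → f/22 — 2/3 stop wider (brighter).
Net change so far: 2 2/3 stops darker. Offset with the shutter speed: 1/60 → 1/50 → 1/40 → 1/30 → 1/25 → 1/20 → 1/15 → 1/13 → 1/10.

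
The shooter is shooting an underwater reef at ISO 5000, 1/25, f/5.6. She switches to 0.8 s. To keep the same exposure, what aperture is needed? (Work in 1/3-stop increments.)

f/25

Shutter speed: 1/25 → 1/20 → 1/15 → 1/13 → 1/10 → 1/8 → 1/6 → 1/5 → 1/4 → 0.3 → 0.4 → 0.5 → 0.6 → 0.8 — 4 1/3 stops longer (brighter).
Need 4 1/3 stops darker from the aperture: f/5.6 → f/6.3 → f/7.1 → f/8 → f/9 → f/10 → f/11 → f/13 → f/14 → f/16 → f/18 → f/20 → f/22 → f/25.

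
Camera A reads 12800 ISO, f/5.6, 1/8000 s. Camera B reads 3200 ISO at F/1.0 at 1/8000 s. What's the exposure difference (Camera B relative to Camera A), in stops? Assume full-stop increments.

Aperture: f/5.6 → f/4 → f/2.8 → f/2 → f/1.4 → f/1.0 — 5 stops wider (brighter).
Shutter speed: unchanged.
ISO: 12800 → 6400 → 3200 — 2 stops lower (darker).
Net: +5 −2 = +3 stops.

3 stops brighter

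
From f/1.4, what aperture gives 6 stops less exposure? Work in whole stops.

Aperture: f/1.4 → f/2 → f/2.8 → f/4 → f/5.6 → f/8 → f/11 — 6 stops narrower (darker).

f/11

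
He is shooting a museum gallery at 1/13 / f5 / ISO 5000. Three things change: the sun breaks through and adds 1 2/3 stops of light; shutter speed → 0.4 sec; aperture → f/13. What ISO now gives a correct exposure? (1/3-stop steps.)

ISO 2000

Scene light: 1 2/3 stops brighter.
Shutter speed: 1/13 → 1/10 → 1/8 → 1/6 → 1/5 → 1/4 → 0.3 → 0.4 — 2 1/3 stops longer (brighter).
Aperture: f/5 → f/5.6 → f/6.3 → f/7.1 → f/8 → f/9 → f/10 → f/11 → f/13 — 2 2/3 stops narrower (darker).
Net so far: 1 1/3 stops brighter. ISO: 5000 → 4000 → 3200 → 2500 → 2000.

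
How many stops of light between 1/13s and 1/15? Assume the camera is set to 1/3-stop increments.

1/13 → 1/15 — count the steps: 1 third-stops = 1/3 stop.

1/3 stop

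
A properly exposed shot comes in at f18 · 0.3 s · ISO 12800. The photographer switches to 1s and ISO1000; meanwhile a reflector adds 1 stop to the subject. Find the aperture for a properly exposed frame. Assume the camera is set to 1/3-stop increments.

f/13

Scene light: 1 stop brighter.
Shutter speed: 0.3 → 0.4 → 0.5 → 0.6 → 0.8 → 1 — 1 2/3 stops slower (brighter).
ISO: 12800 → 10000 → 8000 → 6400 → 5000 → 4000 → 3200 → 2500 → 2000 → 1600 → 1250 → 1000 — 3 2/3 stops dropped (darker).
Net so far: 1 stop darker. Aperture: f/18 → f/16 → f/14 → f/13.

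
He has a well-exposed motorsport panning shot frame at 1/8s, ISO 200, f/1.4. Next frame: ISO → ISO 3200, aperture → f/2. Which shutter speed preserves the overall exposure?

1/60s

ISO: 200 → 400 → 800 → 1600 → 3200 — 4 stops raised (brighter).
Aperture: f/1.4 → f/2 — 1 stop stopped down (darker).
Net change so far: 3 stops brighter. Offset with the shutter speed: 1/8 → 1/15 → 1/30 → 1/60.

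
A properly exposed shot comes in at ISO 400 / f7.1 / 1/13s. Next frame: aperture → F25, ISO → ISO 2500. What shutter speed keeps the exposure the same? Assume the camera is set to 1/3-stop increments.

1/6s

Aperture: f/7.1 → f/8 → f/9 → f/10 → f/11 → f/13 → f/14 → f/16 → f/18 → f/20 → f/22 → f/25 — 3 2/3 stops stopped down (darker).
ISO: 400 → 500 → 640 → 800 → 1000 → 1250 → 1600 → 2000 → 2500 — 2 2/3 stops raised (brighter).
Net change so far: 1 stop darker. Offset with the shutter speed: 1/13 → 1/10 → 1/8 → 1/6.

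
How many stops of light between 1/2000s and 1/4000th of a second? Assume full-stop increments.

1/2000 → 1/4000 — count the steps: 1 stop.

1 stop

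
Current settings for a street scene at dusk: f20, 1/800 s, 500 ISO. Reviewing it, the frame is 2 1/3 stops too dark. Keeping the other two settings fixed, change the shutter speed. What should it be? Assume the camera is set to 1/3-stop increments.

1/160s

Underexposed by 2 1/3 stops → need 2 1/3 stops brighter.
Shutter speed: 1/800 → 1/640 → 1/500 → 1/400 → 1/320 → 1/250 → 1/200 → 1/160.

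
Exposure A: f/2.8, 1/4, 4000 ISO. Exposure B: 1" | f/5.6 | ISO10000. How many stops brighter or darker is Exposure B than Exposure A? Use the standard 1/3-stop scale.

Aperture: f/2.8 → f/3.2 → f/3.5 → f/4 → f/4.5 → f/5 → f/5.6 — 2 stops stopped down (darker).
Shutter speed: 1/4 → 0.3 → 0.4 → 0.5 → 0.6 → 0.8 → 1 — 2 stops slower (brighter).
ISO: 4000 → 5000 → 6400 → 8000 → 10000 — 1 1/3 stops raised (brighter).
Net: −2 +2 +1 1/3 = +1 1/3 stops.

1 1/3 stops brighter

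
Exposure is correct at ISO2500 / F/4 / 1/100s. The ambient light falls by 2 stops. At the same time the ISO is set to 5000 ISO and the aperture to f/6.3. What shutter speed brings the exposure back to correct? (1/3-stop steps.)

Scene light: 2 stops darker.
ISO: 2500 → 3200 → 4000 → 5000 — 1 stop higher (brighter).
Aperture: f/4 → f/4.5 → f/5 → f/5.6 → f/6.3 — 1 1/3 stops narrower (darker).
Net so far: 2 1/3 stops darker. Shutter speed: 1/100 → 1/80 → 1/60 → 1/50 → 1/40 → 1/30 → 1/25 → 1/20.

1/20s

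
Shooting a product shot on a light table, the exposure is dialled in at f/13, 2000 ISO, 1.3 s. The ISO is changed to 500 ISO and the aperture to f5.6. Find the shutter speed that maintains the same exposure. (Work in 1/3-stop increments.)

1 s

ISO: 2000 → 1600 → 1250 → 1000 → 800 → 640 → 500 — 2 stops lower (darker).
Aperture: f/13 → f/11 → f/10 → f/9 → f/8 → f/7.1 → f/6.3 → f/5.6 — 2 1/3 stops larger aperture (brighter).
Net change so far: 1/3 stop brighter. Offset with the shutter speed: 1.3 → 1.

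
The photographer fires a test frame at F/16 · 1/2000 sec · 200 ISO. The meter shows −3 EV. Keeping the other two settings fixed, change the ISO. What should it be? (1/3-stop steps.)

Underexposed by 3 stops → need 3 stops brighter.
ISO: 200 → 250 → 320 → 400 → 500 → 640 → 800 → 1000 → 1250 → 1600.

ISO 1600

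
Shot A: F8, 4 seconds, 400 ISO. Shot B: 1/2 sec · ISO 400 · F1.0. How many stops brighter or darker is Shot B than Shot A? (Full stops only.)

3 stops brighter

Aperture: f/8 → f/5.6 → f/4 → f/2.8 → f/2 → f/1.4 → f/1.0 — 6 stops larger aperture (brighter).
Shutter speed: 4 → 2 → 1 → 1/2 — 3 stops shorter (darker).
ISO: unchanged.
Net: +6 −3 = +3 stops.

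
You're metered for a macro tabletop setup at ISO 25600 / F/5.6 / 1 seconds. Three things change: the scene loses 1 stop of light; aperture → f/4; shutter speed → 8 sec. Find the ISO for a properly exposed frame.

Scene light: 1 stop darker.
Aperture: f/5.6 → f/4 — 1 stop wider (brighter).
Shutter speed: 1 → 2 → 4 → 8 — 3 stops slower (brighter).
Net so far: 3 stops brighter. ISO: 25600 → 12800 → 6400 → 3200.

ISO 3200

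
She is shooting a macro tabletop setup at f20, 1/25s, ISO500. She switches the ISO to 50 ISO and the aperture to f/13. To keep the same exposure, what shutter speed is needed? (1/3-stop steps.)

ISO: 500 → 400 → 320 → 250 → 200 → 160 → 125 → 100 → 80 → 64 → 50 — 3 1/3 stops dropped (darker).
Aperture: f/20 → f/18 → f/16 → f/14 → f/13 — 1 1/3 stops opened up (brighter).
Net change so far: 2 stops darker. Offset with the shutter speed: 1/25 → 1/20 → 1/15 → 1/13 → 1/10 → 1/8 → 1/6.

1/6s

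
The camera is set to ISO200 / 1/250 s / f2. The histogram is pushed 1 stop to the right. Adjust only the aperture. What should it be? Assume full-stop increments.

f/2.8

Overexposed by 1 stop → need 1 stop darker.
Aperture: f/2 → f/2.8.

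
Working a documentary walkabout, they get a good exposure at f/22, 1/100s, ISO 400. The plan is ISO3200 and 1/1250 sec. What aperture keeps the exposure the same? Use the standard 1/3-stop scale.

f/18

ISO: 400 → 500 → 640 → 800 → 1000 → 1250 → 1600 → 2000 → 2500 → 3200 — 3 stops higher (brighter).
Shutter speed: 1/100 → 1/125 → 1/160 → 1/200 → 1/250 → 1/320 → 1/400 → 1/500 → 1/640 → 1/800 → 1/1000 → 1/1250 — 3 2/3 stops shorter (darker).
Net change so far: 2/3 stop darker. Offset with the aperture: f/22 → f/20 → f/18.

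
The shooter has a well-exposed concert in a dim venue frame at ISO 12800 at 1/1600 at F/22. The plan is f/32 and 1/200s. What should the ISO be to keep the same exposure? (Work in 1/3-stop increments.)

ISO 3200

Aperture: f/22 → f/25 → f/29 → f/32 — 1 stop smaller aperture (darker).
Shutter speed: 1/1600 → 1/1250 → 1/1000 → 1/800 → 1/640 → 1/500 → 1/400 → 1/320 → 1/250 → 1/200 — 3 stops slower (brighter).
Net change so far: 2 stops brighter. Offset with the ISO: 12800 → 10000 → 8000 → 6400 → 5000 → 4000 → 3200.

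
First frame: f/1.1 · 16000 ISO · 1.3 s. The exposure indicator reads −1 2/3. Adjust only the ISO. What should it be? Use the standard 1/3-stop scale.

Underexposed by 1 2/3 stops → need 1 2/3 stops brighter.
ISO: 16000 → 20000 → 25600 → 32000 → 40000 → 51200.

ISO 51200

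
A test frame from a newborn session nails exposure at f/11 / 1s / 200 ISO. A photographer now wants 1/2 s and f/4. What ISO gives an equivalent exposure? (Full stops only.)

Shutter speed: 1 → 1/2 — 1 stop faster (darker).
Aperture: f/11 → f/8 → f/5.6 → f/4 — 3 stops larger aperture (brighter).
Net change so far: 2 stops brighter. Offset with the ISO: 200 → 100 → 50.

ISO 50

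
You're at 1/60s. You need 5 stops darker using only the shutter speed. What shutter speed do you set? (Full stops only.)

Shutter speed: 1/60 → 1/125 → 1/250 → 1/500 → 1/1000 → 1/2000 — 5 stops shorter (darker).

1/2000s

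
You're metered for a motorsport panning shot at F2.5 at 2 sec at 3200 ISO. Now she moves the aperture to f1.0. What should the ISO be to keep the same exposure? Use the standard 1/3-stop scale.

Aperture: f/2.5 → f/2.2 → f/2 → f/1.8 → f/1.6 → f/1.4 → f/1.2 → f/1.1 → f/1.0 — 2 2/3 stops opened up (brighter).
Need 2 2/3 stops darker from the ISO: 3200 → 2500 → 2000 → 1600 → 1250 → 1000 → 800 → 640 → 500.

ISO 500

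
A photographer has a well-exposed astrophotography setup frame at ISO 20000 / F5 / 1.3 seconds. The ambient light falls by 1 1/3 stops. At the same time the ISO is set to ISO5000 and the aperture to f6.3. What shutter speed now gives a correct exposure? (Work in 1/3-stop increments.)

20 s

Scene light: 1 1/3 stops darker.
ISO: 20000 → 16000 → 12800 → 10000 → 8000 → 6400 → 5000 — 2 stops lower (darker).
Aperture: f/5 → f/5.6 → f/6.3 — 2/3 stop narrower (darker).
Net so far: 4 stops darker. Shutter speed: 1.3 → 1.6 → 2 → 2.5 → 3.2 → 4 → 5 → 6 → 8 → 10 → 13 → 15 → 20.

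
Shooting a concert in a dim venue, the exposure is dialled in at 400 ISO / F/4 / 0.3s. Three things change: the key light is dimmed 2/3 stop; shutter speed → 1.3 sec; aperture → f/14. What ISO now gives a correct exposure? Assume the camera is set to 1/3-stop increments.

ISO 2000

Scene light: 2/3 stop darker.
Shutter speed: 0.3 → 0.4 → 0.5 → 0.6 → 0.8 → 1 → 1.3 — 2 stops longer (brighter).
Aperture: f/4 → f/4.5 → f/5 → f/5.6 → f/6.3 → f/7.1 → f/8 → f/9 → f/10 → f/11 → f/13 → f/14 — 3 2/3 stops stopped down (darker).
Net so far: 2 1/3 stops darker. ISO: 400 → 500 → 640 → 800 → 1000 → 1250 → 1600 → 2000.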